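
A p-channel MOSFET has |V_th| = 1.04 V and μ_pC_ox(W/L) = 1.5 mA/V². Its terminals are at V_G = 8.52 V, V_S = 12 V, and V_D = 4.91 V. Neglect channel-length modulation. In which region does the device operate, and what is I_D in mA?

V_SG = V_S − V_G = 12 − 8.52 = 3.48 V; V_SD = V_S − V_D = 12 − 4.91 = 7.09 V.
V_ov = V_SG − |V_th| = 3.48 − 1.04 = 2.44 V.
Since V_SD = 7.09 V ≥ V_ov = 2.44 V, the device is in saturation.
I_D = ½ k_p V_ov² = 0.5 × 1.5 × 2.44² = 4.47 mA.

Saturation; I_D = 4.47 mA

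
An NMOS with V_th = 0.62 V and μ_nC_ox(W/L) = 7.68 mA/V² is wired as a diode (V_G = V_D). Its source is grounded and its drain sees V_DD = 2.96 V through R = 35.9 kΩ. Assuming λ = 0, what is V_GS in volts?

With gate tied to drain, V_GS = V_DS ≥ V_GS − V_th, so the device is in saturation.
KCL at the drain: ½ k_n (V_GS − V_th)² = (V_DD − V_GS)/R.
Let x = V_GS − 0.62. Then 138 x² + x − 2.34 = 0, giving x = 0.127 V (positive root), so V_GS = 0.747 V.
I_D = (V_DD − V_GS)/R = (2.96 − 0.747) / 35.9 = 0.0617 mA.

V_GS = 0.747 V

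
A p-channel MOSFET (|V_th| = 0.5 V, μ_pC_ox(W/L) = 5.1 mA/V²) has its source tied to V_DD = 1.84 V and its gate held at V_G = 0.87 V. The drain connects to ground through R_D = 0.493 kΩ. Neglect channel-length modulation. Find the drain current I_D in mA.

I_D = 0.563 mA

V_SG = V_DD − V_G = 1.84 − 0.87 = 0.97 V, so V_ov = 0.97 − 0.5 = 0.47 V.
Assume saturation: I_D = ½ k_p V_ov² = 0.5 × 5.1 × 0.47² = 0.563 mA, giving V_SD = V_DD − I_D R_D = 1.84 − 0.563 × 0.493 = 1.56 V.
V_SD = 1.56 V ≥ V_ov = 0.47 V, confirming saturation.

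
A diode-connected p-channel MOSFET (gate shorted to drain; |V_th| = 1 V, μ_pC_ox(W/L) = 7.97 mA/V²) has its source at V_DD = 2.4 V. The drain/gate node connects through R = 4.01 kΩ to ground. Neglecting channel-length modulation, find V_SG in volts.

V_SG = 1.27 V

With gate tied to drain, V_SG = V_SD ≥ V_SG − |V_th|, so the device is in saturation.
KCL at the drain: ½ k_p (V_SG − |V_th|)² = (V_DD − V_SG)/R.
Let x = V_SG − 1. Then 16 x² + x − 1.4 = 0, giving x = 0.266 V (positive root), so V_SG = 1.27 V.
I_D = (V_DD − V_SG)/R = (2.4 − 1.27) / 4.01 = 0.283 mA.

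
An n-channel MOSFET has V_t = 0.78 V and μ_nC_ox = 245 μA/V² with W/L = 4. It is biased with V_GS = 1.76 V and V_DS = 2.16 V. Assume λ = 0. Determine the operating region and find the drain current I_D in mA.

k_n = μ_nC_ox · (W/L) = 0.98 mA/V².
V_ov = V_GS − V_t = 1.76 − 0.78 = 0.98 V.
Since V_DS = 2.16 V ≥ V_ov = 0.98 V, the device is in saturation.
I_D = ½ k_n V_ov² = 0.5 × 0.98 × 0.98² = 0.471 mA.

Saturation; I_D = 0.471 mA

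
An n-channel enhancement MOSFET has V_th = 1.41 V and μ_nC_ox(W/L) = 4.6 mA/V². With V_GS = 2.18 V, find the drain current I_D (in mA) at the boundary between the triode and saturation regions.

I_D = 1.36 mA

At the boundary V_DS = V_ov = V_GS − V_th = 2.18 − 1.41 = 0.77 V.
I_D = ½ k_n V_ov² = 0.5 × 4.6 × 0.77² = 1.36 mA.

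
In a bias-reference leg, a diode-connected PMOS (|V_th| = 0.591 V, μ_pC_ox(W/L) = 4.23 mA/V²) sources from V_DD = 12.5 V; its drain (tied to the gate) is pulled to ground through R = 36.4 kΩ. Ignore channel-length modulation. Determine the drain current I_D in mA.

I_D = 0.317 mA

With gate tied to drain, V_SG = V_SD ≥ V_SG − |V_th|, so the device is in saturation.
KCL at the drain: ½ k_p (V_SG − |V_th|)² = (V_DD − V_SG)/R.
Let x = V_SG − 0.591. Then 77 x² + x − 11.91 = 0, giving x = 0.387 V (positive root), so V_SG = 0.978 V.
I_D = (V_DD − V_SG)/R = (12.5 − 0.978) / 36.4 = 0.317 mA.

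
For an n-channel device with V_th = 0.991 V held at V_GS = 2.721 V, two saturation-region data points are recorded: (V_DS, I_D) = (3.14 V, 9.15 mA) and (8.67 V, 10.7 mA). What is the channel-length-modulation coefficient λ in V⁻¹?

λ = 0.0339 V⁻¹

With V_GS fixed, I_D ∝ (1 + λ V_DS) in saturation, so I_D2/I_D1 = (1 + λ V_DS2)/(1 + λ V_DS1).
10.7/9.15 = 1.169 = (1 + 8.67 λ)/(1 + 3.14 λ).
Solving: λ (I_D1 V_DS2 − I_D2 V_DS1) = I_D2 − I_D1, so λ = (10.7 − 9.15) / (9.15 × 8.67 − 10.7 × 3.14) = 1.55 / 45.7 = 0.0339 V⁻¹.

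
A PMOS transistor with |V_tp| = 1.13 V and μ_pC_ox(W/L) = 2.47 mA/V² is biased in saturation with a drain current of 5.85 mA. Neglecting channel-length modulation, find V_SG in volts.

In saturation I_D = ½ k_p (V_SG − |V_tp|)², so V_SG − |V_tp| = √(2 I_D / k_p) = √(2 × 5.85 / 2.47) = 2.18 V.
V_SG = 1.13 + 2.18 = 3.31 V.

V_SG = 3.31 V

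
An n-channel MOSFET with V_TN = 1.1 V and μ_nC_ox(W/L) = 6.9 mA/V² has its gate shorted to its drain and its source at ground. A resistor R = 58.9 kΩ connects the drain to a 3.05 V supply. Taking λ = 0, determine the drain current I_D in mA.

With gate tied to drain, V_GS = V_DS ≥ V_GS − V_TN, so the device is in saturation.
KCL at the drain: ½ k_n (V_GS − V_TN)² = (V_DD − V_GS)/R.
Let x = V_GS − 1.1. Then 203 x² + x − 1.95 = 0, giving x = 0.0955 V (positive root), so V_GS = 1.2 V.
I_D = (V_DD − V_GS)/R = (3.05 − 1.2) / 58.9 = 0.0315 mA.

I_D = 0.0315 mA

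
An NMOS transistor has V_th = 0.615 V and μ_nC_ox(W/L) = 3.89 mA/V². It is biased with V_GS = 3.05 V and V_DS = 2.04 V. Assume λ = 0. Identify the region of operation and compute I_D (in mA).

Triode; I_D = 11.2 mA

V_ov = V_GS − V_th = 3.05 − 0.615 = 2.43 V.
Since V_DS = 2.04 V < V_ov = 2.43 V, the device is in the triode region.
I_D = k_n [V_ov · V_DS − ½ V_DS²] = 3.89 × [2.43 × 2.04 − 0.5 × 2.04²] = 11.2 mA.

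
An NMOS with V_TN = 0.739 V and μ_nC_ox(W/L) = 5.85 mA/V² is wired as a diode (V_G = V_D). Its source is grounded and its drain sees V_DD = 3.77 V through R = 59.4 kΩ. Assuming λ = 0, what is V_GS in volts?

With gate tied to drain, V_GS = V_DS ≥ V_GS − V_TN, so the device is in saturation.
KCL at the drain: ½ k_n (V_GS − V_TN)² = (V_DD − V_GS)/R.
Let x = V_GS − 0.739. Then 174 x² + x − 3.031 = 0, giving x = 0.129 V (positive root), so V_GS = 0.868 V.
I_D = (V_DD − V_GS)/R = (3.77 − 0.868) / 59.4 = 0.0489 mA.

V_GS = 0.868 V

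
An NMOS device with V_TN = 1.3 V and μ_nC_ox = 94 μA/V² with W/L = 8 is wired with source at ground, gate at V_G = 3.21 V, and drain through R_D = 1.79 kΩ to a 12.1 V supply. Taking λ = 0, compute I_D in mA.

V_GS = V_G = 3.21 V, so V_ov = 3.21 − 1.3 = 1.91 V.
k_n = μ_nC_ox · (W/L) = 0.752 mA/V².
Assume saturation: I_D = ½ k_n V_ov² = 0.5 × 0.752 × 1.91² = 1.37 mA, giving V_DS = V_DD − I_D R_D = 12.1 − 1.37 × 1.79 = 9.64 V.
V_DS = 9.64 V ≥ V_ov = 1.91 V, confirming saturation.

I_D = 1.37 mA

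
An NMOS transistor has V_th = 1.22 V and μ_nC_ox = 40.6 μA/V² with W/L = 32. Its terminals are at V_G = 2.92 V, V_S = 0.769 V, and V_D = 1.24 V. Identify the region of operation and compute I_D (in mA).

Triode; I_D = 0.426 mA

V_GS = V_G − V_S = 2.92 − 0.769 = 2.15 V; V_DS = V_D − V_S = 1.24 − 0.769 = 0.471 V.
k_n = μ_nC_ox · (W/L) = 1.299 mA/V².
V_ov = V_GS − V_th = 2.15 − 1.22 = 0.931 V.
Since V_DS = 0.471 V < V_ov = 0.931 V, the device is in the triode region.
I_D = k_n [V_ov · V_DS − ½ V_DS²] = 1.299 × [0.931 × 0.471 − 0.5 × 0.471²] = 0.426 mA.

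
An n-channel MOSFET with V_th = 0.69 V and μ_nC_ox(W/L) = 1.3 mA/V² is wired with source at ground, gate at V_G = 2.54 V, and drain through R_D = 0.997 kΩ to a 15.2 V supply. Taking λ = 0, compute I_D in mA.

V_GS = V_G = 2.54 V, so V_ov = 2.54 − 0.69 = 1.85 V.
Assume saturation: I_D = ½ k_n V_ov² = 0.5 × 1.3 × 1.85² = 2.22 mA, giving V_DS = V_DD − I_D R_D = 15.2 − 2.22 × 0.997 = 13 V.
V_DS = 13 V ≥ V_ov = 1.85 V, confirming saturation.

I_D = 2.22 mA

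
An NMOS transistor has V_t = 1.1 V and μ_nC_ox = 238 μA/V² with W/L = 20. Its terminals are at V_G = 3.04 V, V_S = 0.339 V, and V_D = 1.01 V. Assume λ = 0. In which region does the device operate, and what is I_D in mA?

Triode; I_D = 4.04 mA

V_GS = V_G − V_S = 3.04 − 0.339 = 2.7 V; V_DS = V_D − V_S = 1.01 − 0.339 = 0.671 V.
k_n = μ_nC_ox · (W/L) = 4.76 mA/V².
V_ov = V_GS − V_t = 2.7 − 1.1 = 1.6 V.
Since V_DS = 0.671 V < V_ov = 1.6 V, the device is in the triode region.
I_D = k_n [V_ov · V_DS − ½ V_DS²] = 4.76 × [1.6 × 0.671 − 0.5 × 0.671²] = 4.04 mA.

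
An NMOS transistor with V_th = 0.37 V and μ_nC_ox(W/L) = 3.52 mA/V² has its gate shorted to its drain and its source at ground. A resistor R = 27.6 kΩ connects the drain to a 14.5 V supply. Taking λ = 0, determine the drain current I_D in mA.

I_D = 0.493 mA

With gate tied to drain, V_GS = V_DS ≥ V_GS − V_th, so the device is in saturation.
KCL at the drain: ½ k_n (V_GS − V_th)² = (V_DD − V_GS)/R.
Let x = V_GS − 0.37. Then 48.6 x² + x − 14.13 = 0, giving x = 0.529 V (positive root), so V_GS = 0.899 V.
I_D = (V_DD − V_GS)/R = (14.5 − 0.899) / 27.6 = 0.493 mA.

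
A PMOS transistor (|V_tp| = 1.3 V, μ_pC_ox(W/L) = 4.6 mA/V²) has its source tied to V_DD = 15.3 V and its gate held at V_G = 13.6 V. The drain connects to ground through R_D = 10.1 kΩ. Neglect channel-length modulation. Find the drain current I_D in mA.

I_D = 0.368 mA

V_SG = V_DD − V_G = 15.3 − 13.6 = 1.7 V, so V_ov = 1.7 − 1.3 = 0.4 V.
Assume saturation: I_D = ½ k_p V_ov² = 0.5 × 4.6 × 0.4² = 0.368 mA, giving V_SD = V_DD − I_D R_D = 15.3 − 0.368 × 10.1 = 11.6 V.
V_SD = 11.6 V ≥ V_ov = 0.4 V, confirming saturation.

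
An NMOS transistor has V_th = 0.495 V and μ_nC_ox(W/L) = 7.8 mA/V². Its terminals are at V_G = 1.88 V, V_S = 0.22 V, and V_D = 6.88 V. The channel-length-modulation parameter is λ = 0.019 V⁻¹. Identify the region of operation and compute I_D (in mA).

V_GS = V_G − V_S = 1.88 − 0.22 = 1.66 V; V_DS = V_D − V_S = 6.88 − 0.22 = 6.66 V.
V_ov = V_GS − V_th = 1.66 − 0.495 = 1.17 V.
Since V_DS = 6.66 V ≥ V_ov = 1.17 V, the device is in saturation.
I_D = ½ k_n V_ov² (1 + λ V_DS) = 0.5 × 7.8 × 1.17² × (1 + 0.019 × 6.66) = 5.96 mA.

Saturation; I_D = 5.96 mA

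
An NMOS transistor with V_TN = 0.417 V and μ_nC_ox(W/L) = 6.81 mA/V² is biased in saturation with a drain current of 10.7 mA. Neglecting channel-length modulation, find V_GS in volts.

V_GS = 2.19 V

In saturation I_D = ½ k_n (V_GS − V_TN)², so V_GS − V_TN = √(2 I_D / k_n) = √(2 × 10.7 / 6.81) = 1.77 V.
V_GS = 0.417 + 1.77 = 2.19 V.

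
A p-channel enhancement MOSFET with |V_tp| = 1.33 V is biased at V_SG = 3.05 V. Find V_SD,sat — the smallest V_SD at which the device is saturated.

The boundary between triode and saturation is V_SD = V_SG − |V_tp| = V_ov.
V_ov = 3.05 − 1.33 = 1.72 V.

V_SD,sat = 1.72 V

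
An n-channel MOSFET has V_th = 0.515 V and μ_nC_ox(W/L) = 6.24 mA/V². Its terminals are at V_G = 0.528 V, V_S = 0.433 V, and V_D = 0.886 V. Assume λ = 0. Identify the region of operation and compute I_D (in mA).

Cutoff; I_D = 0 mA

V_GS = V_G − V_S = 0.528 − 0.433 = 0.095 V; V_DS = V_D − V_S = 0.886 − 0.433 = 0.453 V.
V_GS = 0.095 V < V_th = 0.515 V, so the transistor is in cutoff.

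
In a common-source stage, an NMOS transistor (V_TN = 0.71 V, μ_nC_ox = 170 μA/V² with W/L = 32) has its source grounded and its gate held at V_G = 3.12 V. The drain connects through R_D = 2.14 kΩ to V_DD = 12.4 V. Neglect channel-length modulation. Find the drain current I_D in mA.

V_GS = V_G = 3.12 V, so V_ov = 3.12 − 0.71 = 2.41 V.
k_n = μ_nC_ox · (W/L) = 5.44 mA/V².
Assume saturation: I_D = ½ k_n V_ov² = 0.5 × 5.44 × 2.41² = 15.8 mA, giving V_DS = V_DD − I_D R_D = 12.4 − 15.8 × 2.14 = -21.4 V.
But -21.4 V < V_ov = 2.41 V, so the device is actually in triode.
In triode I_D = k_n[V_ov V_DS − ½ V_DS²] and I_D = (V_DD − V_DS)/R_D. Equating: 5.82 V_DS² − 29.06 V_DS + 12.4 = 0, giving V_DS = 0.471 V (the root below V_ov).
I_D = (12.4 − 0.471) / 2.14 = 5.57 mA.

I_D = 5.57 mA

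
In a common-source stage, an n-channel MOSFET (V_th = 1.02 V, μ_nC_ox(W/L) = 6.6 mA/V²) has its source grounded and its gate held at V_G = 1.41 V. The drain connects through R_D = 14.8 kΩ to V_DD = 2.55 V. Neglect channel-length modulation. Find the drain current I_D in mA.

V_GS = V_G = 1.41 V, so V_ov = 1.41 − 1.02 = 0.39 V.
Assume saturation: I_D = ½ k_n V_ov² = 0.5 × 6.6 × 0.39² = 0.502 mA, giving V_DS = V_DD − I_D R_D = 2.55 − 0.502 × 14.8 = -4.88 V.
But -4.88 V < V_ov = 0.39 V, so the device is actually in triode.
In triode I_D = k_n[V_ov V_DS − ½ V_DS²] and I_D = (V_DD − V_DS)/R_D. Equating: 48.8 V_DS² − 39.1 V_DS + 2.55 = 0, giving V_DS = 0.0716 V (the root below V_ov).
I_D = (2.55 − 0.0716) / 14.8 = 0.167 mA.

I_D = 0.167 mA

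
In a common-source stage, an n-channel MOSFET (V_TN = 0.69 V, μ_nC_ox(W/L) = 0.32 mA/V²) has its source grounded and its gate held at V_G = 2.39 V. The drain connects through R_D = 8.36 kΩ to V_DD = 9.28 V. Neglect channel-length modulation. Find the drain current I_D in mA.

I_D = 0.462 mA

V_GS = V_G = 2.39 V, so V_ov = 2.39 − 0.69 = 1.7 V.
Assume saturation: I_D = ½ k_n V_ov² = 0.5 × 0.32 × 1.7² = 0.462 mA, giving V_DS = V_DD − I_D R_D = 9.28 − 0.462 × 8.36 = 5.41 V.
V_DS = 5.41 V ≥ V_ov = 1.7 V, confirming saturation.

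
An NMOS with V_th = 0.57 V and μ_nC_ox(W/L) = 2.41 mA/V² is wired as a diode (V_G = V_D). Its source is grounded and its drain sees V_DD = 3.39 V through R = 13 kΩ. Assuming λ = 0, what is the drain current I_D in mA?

With gate tied to drain, V_GS = V_DS ≥ V_GS − V_th, so the device is in saturation.
KCL at the drain: ½ k_n (V_GS − V_th)² = (V_DD − V_GS)/R.
Let x = V_GS − 0.57. Then 15.7 x² + x − 2.82 = 0, giving x = 0.394 V (positive root), so V_GS = 0.964 V.
I_D = (V_DD − V_GS)/R = (3.39 − 0.964) / 13 = 0.187 mA.

I_D = 0.187 mA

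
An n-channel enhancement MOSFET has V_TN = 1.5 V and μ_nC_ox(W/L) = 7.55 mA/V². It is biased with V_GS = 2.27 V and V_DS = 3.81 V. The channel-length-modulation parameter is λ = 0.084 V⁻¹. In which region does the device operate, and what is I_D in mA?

V_ov = V_GS − V_TN = 2.27 − 1.5 = 0.77 V.
Since V_DS = 3.81 V ≥ V_ov = 0.77 V, the device is in saturation.
I_D = ½ k_n V_ov² (1 + λ V_DS) = 0.5 × 7.55 × 0.77² × (1 + 0.084 × 3.81) = 2.95 mA.

Saturation; I_D = 2.95 mA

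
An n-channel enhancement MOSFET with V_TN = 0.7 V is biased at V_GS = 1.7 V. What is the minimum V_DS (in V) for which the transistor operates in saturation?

The boundary between triode and saturation is V_DS = V_GS − V_TN = V_ov.
V_ov = 1.7 − 0.7 = 1 V.

V_DS,sat = 1.00 V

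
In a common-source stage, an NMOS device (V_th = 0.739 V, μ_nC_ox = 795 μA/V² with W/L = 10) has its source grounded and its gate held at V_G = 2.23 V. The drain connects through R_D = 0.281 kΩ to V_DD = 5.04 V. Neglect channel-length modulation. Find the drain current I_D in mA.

I_D = 8.84 mA

V_GS = V_G = 2.23 V, so V_ov = 2.23 − 0.739 = 1.49 V.
k_n = μ_nC_ox · (W/L) = 7.95 mA/V².
Assume saturation: I_D = ½ k_n V_ov² = 0.5 × 7.95 × 1.49² = 8.84 mA, giving V_DS = V_DD − I_D R_D = 5.04 − 8.84 × 0.281 = 2.56 V.
V_DS = 2.56 V ≥ V_ov = 1.49 V, confirming saturation.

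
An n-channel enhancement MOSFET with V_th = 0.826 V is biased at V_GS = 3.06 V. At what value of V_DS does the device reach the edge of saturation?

V_DS,sat = 2.23 V

The boundary between triode and saturation is V_DS = V_GS − V_th = V_ov.
V_ov = 3.06 − 0.826 = 2.23 V.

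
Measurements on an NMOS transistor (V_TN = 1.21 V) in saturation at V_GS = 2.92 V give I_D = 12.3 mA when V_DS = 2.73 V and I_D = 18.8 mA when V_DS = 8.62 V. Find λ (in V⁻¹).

λ = 0.119 V⁻¹

With V_GS fixed, I_D ∝ (1 + λ V_DS) in saturation, so I_D2/I_D1 = (1 + λ V_DS2)/(1 + λ V_DS1).
18.8/12.3 = 1.528 = (1 + 8.62 λ)/(1 + 2.73 λ).
Solving: λ (I_D1 V_DS2 − I_D2 V_DS1) = I_D2 − I_D1, so λ = (18.8 − 12.3) / (12.3 × 8.62 − 18.8 × 2.73) = 6.5 / 54.7 = 0.119 V⁻¹.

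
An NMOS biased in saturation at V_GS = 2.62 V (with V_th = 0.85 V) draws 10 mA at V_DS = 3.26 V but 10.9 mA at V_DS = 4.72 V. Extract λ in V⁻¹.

With V_GS fixed, I_D ∝ (1 + λ V_DS) in saturation, so I_D2/I_D1 = (1 + λ V_DS2)/(1 + λ V_DS1).
10.9/10 = 1.09 = (1 + 4.72 λ)/(1 + 3.26 λ).
Solving: λ (I_D1 V_DS2 − I_D2 V_DS1) = I_D2 − I_D1, so λ = (10.9 − 10) / (10 × 4.72 − 10.9 × 3.26) = 0.9 / 11.7 = 0.0771 V⁻¹.

λ = 0.0771 V⁻¹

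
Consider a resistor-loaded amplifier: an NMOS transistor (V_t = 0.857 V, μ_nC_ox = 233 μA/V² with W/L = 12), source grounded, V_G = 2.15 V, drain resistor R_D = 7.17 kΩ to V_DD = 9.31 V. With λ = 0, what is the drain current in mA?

V_GS = V_G = 2.15 V, so V_ov = 2.15 − 0.857 = 1.29 V.
k_n = μ_nC_ox · (W/L) = 2.796 mA/V².
Assume saturation: I_D = ½ k_n V_ov² = 0.5 × 2.796 × 1.29² = 2.34 mA, giving V_DS = V_DD − I_D R_D = 9.31 − 2.34 × 7.17 = -7.45 V.
But -7.45 V < V_ov = 1.29 V, so the device is actually in triode.
In triode I_D = k_n[V_ov V_DS − ½ V_DS²] and I_D = (V_DD − V_DS)/R_D. Equating: 10 V_DS² − 26.92 V_DS + 9.31 = 0, giving V_DS = 0.408 V (the root below V_ov).
I_D = (9.31 − 0.408) / 7.17 = 1.24 mA.

I_D = 1.24 mA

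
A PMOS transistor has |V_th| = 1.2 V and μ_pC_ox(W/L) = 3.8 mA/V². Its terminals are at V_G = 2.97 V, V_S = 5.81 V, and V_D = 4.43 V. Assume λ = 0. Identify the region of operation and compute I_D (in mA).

V_SG = V_S − V_G = 5.81 − 2.97 = 2.84 V; V_SD = V_S − V_D = 5.81 − 4.43 = 1.38 V.
V_ov = V_SG − |V_th| = 2.84 − 1.2 = 1.64 V.
Since V_SD = 1.38 V < V_ov = 1.64 V, the device is in the triode region.
I_D = k_p [V_ov · V_SD − ½ V_SD²] = 3.8 × [1.64 × 1.38 − 0.5 × 1.38²] = 4.98 mA.

Triode; I_D = 4.98 mA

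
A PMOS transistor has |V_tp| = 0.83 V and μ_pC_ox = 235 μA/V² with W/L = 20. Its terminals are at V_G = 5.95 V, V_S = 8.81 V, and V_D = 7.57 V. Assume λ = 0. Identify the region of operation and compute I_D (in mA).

Triode; I_D = 8.22 mA

V_SG = V_S − V_G = 8.81 − 5.95 = 2.86 V; V_SD = V_S − V_D = 8.81 − 7.57 = 1.24 V.
k_p = μ_pC_ox · (W/L) = 4.7 mA/V².
V_ov = V_SG − |V_tp| = 2.86 − 0.83 = 2.03 V.
Since V_SD = 1.24 V < V_ov = 2.03 V, the device is in the triode region.
I_D = k_p [V_ov · V_SD − ½ V_SD²] = 4.7 × [2.03 × 1.24 − 0.5 × 1.24²] = 8.22 mA.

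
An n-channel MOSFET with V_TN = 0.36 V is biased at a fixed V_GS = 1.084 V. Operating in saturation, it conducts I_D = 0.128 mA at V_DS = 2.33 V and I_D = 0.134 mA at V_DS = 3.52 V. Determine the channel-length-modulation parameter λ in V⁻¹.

λ = 0.0434 V⁻¹

With V_GS fixed, I_D ∝ (1 + λ V_DS) in saturation, so I_D2/I_D1 = (1 + λ V_DS2)/(1 + λ V_DS1).
0.134/0.128 = 1.047 = (1 + 3.52 λ)/(1 + 2.33 λ).
Solving: λ (I_D1 V_DS2 − I_D2 V_DS1) = I_D2 − I_D1, so λ = (0.134 − 0.128) / (0.128 × 3.52 − 0.134 × 2.33) = 0.006 / 0.138 = 0.0434 V⁻¹.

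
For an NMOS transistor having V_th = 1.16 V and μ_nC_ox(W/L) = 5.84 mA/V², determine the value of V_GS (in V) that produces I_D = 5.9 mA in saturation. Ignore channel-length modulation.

V_GS = 2.58 V

In saturation I_D = ½ k_n (V_GS − V_th)², so V_GS − V_th = √(2 I_D / k_n) = √(2 × 5.9 / 5.84) = 1.42 V.
V_GS = 1.16 + 1.42 = 2.58 V.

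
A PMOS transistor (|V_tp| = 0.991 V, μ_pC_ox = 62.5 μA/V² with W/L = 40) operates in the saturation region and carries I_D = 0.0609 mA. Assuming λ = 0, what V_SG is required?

k_p = μ_pC_ox · (W/L) = 2.5 mA/V².
In saturation I_D = ½ k_p (V_SG − |V_tp|)², so V_SG − |V_tp| = √(2 I_D / k_p) = √(2 × 0.0609 / 2.5) = 0.221 V.
V_SG = 0.991 + 0.221 = 1.21 V.

V_SG = 1.21 V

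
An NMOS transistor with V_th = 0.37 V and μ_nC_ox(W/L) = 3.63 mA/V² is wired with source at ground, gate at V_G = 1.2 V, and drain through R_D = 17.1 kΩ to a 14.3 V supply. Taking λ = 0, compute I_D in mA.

V_GS = V_G = 1.2 V, so V_ov = 1.2 − 0.37 = 0.83 V.
Assume saturation: I_D = ½ k_n V_ov² = 0.5 × 3.63 × 0.83² = 1.25 mA, giving V_DS = V_DD − I_D R_D = 14.3 − 1.25 × 17.1 = -7.08 V.
But -7.08 V < V_ov = 0.83 V, so the device is actually in triode.
In triode I_D = k_n[V_ov V_DS − ½ V_DS²] and I_D = (V_DD − V_DS)/R_D. Equating: 31 V_DS² − 52.52 V_DS + 14.3 = 0, giving V_DS = 0.341 V (the root below V_ov).
I_D = (14.3 − 0.341) / 17.1 = 0.816 mA.

I_D = 0.816 mA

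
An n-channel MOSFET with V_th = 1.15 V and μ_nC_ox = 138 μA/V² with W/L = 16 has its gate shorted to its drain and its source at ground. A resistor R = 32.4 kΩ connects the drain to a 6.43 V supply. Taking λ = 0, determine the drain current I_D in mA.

With gate tied to drain, V_GS = V_DS ≥ V_GS − V_th, so the device is in saturation.
k_n = μ_nC_ox · (W/L) = 2.208 mA/V².
KCL at the drain: ½ k_n (V_GS − V_th)² = (V_DD − V_GS)/R.
Let x = V_GS − 1.15. Then 35.8 x² + x − 5.28 = 0, giving x = 0.37 V (positive root), so V_GS = 1.52 V.
I_D = (V_DD − V_GS)/R = (6.43 − 1.52) / 32.4 = 0.152 mA.

I_D = 0.152 mA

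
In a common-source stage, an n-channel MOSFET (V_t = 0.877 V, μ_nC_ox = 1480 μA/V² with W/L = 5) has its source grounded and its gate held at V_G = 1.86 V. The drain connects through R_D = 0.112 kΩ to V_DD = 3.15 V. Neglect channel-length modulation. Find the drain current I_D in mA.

V_GS = V_G = 1.86 V, so V_ov = 1.86 − 0.877 = 0.983 V.
k_n = μ_nC_ox · (W/L) = 7.4 mA/V².
Assume saturation: I_D = ½ k_n V_ov² = 0.5 × 7.4 × 0.983² = 3.58 mA, giving V_DS = V_DD − I_D R_D = 3.15 − 3.58 × 0.112 = 2.75 V.
V_DS = 2.75 V ≥ V_ov = 0.983 V, confirming saturation.

I_D = 3.58 mA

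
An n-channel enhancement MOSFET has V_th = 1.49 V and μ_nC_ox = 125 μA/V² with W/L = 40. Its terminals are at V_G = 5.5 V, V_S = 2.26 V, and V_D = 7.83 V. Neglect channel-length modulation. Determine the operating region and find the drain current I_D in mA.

V_GS = V_G − V_S = 5.5 − 2.26 = 3.24 V; V_DS = V_D − V_S = 7.83 − 2.26 = 5.57 V.
k_n = μ_nC_ox · (W/L) = 5 mA/V².
V_ov = V_GS − V_th = 3.24 − 1.49 = 1.75 V.
Since V_DS = 5.57 V ≥ V_ov = 1.75 V, the device is in saturation.
I_D = ½ k_n V_ov² = 0.5 × 5 × 1.75² = 7.66 mA.

Saturation; I_D = 7.66 mA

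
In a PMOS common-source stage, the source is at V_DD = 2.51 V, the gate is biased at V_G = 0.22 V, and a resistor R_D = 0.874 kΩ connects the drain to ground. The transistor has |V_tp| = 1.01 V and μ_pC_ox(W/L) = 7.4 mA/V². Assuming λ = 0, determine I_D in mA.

V_SG = V_DD − V_G = 2.51 − 0.22 = 2.29 V, so V_ov = 2.29 − 1.01 = 1.28 V.
Assume saturation: I_D = ½ k_p V_ov² = 0.5 × 7.4 × 1.28² = 6.06 mA, giving V_SD = V_DD − I_D R_D = 2.51 − 6.06 × 0.874 = -2.79 V.
But -2.79 V < V_ov = 1.28 V, so the device is actually in triode.
In triode I_D = k_p[V_ov V_SD − ½ V_SD²] and I_D = (V_DD − V_SD)/R_D. Equating: 3.23 V_SD² − 9.279 V_SD + 2.51 = 0, giving V_SD = 0.302 V (the root below V_ov).
I_D = (2.51 − 0.302) / 0.874 = 2.53 mA.

I_D = 2.53 mA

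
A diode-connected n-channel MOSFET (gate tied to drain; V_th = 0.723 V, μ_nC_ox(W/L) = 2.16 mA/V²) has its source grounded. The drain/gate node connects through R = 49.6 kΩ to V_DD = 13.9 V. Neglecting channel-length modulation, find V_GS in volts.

With gate tied to drain, V_GS = V_DS ≥ V_GS − V_th, so the device is in saturation.
KCL at the drain: ½ k_n (V_GS − V_th)² = (V_DD − V_GS)/R.
Let x = V_GS − 0.723. Then 53.6 x² + x − 13.18 = 0, giving x = 0.487 V (positive root), so V_GS = 1.21 V.
I_D = (V_DD − V_GS)/R = (13.9 − 1.21) / 49.6 = 0.256 mA.

V_GS = 1.21 V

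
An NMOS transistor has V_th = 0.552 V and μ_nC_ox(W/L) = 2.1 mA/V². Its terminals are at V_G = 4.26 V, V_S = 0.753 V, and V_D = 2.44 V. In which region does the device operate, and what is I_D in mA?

V_GS = V_G − V_S = 4.26 − 0.753 = 3.51 V; V_DS = V_D − V_S = 2.44 − 0.753 = 1.69 V.
V_ov = V_GS − V_th = 3.51 − 0.552 = 2.95 V.
Since V_DS = 1.69 V < V_ov = 2.95 V, the device is in the triode region.
I_D = k_n [V_ov · V_DS − ½ V_DS²] = 2.1 × [2.95 × 1.69 − 0.5 × 1.69²] = 7.48 mA.

Triode; I_D = 7.48 mA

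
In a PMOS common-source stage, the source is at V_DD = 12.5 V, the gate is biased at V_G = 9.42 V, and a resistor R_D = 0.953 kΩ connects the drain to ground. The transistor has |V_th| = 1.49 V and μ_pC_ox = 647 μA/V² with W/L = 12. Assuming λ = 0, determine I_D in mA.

V_SG = V_DD − V_G = 12.5 − 9.42 = 3.08 V, so V_ov = 3.08 − 1.49 = 1.59 V.
k_p = μ_pC_ox · (W/L) = 7.764 mA/V².
Assume saturation: I_D = ½ k_p V_ov² = 0.5 × 7.764 × 1.59² = 9.81 mA, giving V_SD = V_DD − I_D R_D = 12.5 − 9.81 × 0.953 = 3.15 V.
V_SD = 3.15 V ≥ V_ov = 1.59 V, confirming saturation.

I_D = 9.81 mA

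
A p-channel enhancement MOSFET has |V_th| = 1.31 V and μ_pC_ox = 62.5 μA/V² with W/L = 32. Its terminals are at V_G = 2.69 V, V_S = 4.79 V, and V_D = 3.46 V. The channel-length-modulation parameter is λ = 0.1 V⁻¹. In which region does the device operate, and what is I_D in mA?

Saturation; I_D = 0.707 mA

V_SG = V_S − V_G = 4.79 − 2.69 = 2.1 V; V_SD = V_S − V_D = 4.79 − 3.46 = 1.33 V.
k_p = μ_pC_ox · (W/L) = 2 mA/V².
V_ov = V_SG − |V_th| = 2.1 − 1.31 = 0.79 V.
Since V_SD = 1.33 V ≥ V_ov = 0.79 V, the device is in saturation.
I_D = ½ k_p V_ov² (1 + λ V_SD) = 0.5 × 2 × 0.79² × (1 + 0.1 × 1.33) = 0.707 mA.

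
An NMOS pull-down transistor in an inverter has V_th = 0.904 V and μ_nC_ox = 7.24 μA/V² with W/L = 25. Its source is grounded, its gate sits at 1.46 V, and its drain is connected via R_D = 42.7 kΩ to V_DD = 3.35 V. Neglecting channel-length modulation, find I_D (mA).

V_GS = V_G = 1.46 V, so V_ov = 1.46 − 0.904 = 0.556 V.
k_n = μ_nC_ox · (W/L) = 0.181 mA/V².
Assume saturation: I_D = ½ k_n V_ov² = 0.5 × 0.181 × 0.556² = 0.028 mA, giving V_DS = V_DD − I_D R_D = 3.35 − 0.028 × 42.7 = 2.16 V.
V_DS = 2.16 V ≥ V_ov = 0.556 V, confirming saturation.

I_D = 0.0280 mA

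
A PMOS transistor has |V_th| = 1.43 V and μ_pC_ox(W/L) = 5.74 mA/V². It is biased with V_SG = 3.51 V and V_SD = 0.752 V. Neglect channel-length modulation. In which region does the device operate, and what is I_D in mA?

Triode; I_D = 7.36 mA

V_ov = V_SG − |V_th| = 3.51 − 1.43 = 2.08 V.
Since V_SD = 0.752 V < V_ov = 2.08 V, the device is in the triode region.
I_D = k_p [V_ov · V_SD − ½ V_SD²] = 5.74 × [2.08 × 0.752 − 0.5 × 0.752²] = 7.36 mA.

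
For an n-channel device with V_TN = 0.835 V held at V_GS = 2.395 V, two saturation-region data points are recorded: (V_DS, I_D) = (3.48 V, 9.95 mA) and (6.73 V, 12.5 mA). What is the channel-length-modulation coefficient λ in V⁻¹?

λ = 0.109 V⁻¹

With V_GS fixed, I_D ∝ (1 + λ V_DS) in saturation, so I_D2/I_D1 = (1 + λ V_DS2)/(1 + λ V_DS1).
12.5/9.95 = 1.256 = (1 + 6.73 λ)/(1 + 3.48 λ).
Solving: λ (I_D1 V_DS2 − I_D2 V_DS1) = I_D2 − I_D1, so λ = (12.5 − 9.95) / (9.95 × 6.73 − 12.5 × 3.48) = 2.55 / 23.5 = 0.109 V⁻¹.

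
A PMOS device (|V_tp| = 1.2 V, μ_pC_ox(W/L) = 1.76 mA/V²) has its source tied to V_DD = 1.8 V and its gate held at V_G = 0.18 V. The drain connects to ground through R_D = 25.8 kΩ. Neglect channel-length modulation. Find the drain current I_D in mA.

V_SG = V_DD − V_G = 1.8 − 0.18 = 1.62 V, so V_ov = 1.62 − 1.2 = 0.42 V.
Assume saturation: I_D = ½ k_p V_ov² = 0.5 × 1.76 × 0.42² = 0.155 mA, giving V_SD = V_DD − I_D R_D = 1.8 − 0.155 × 25.8 = -2.2 V.
But -2.2 V < V_ov = 0.42 V, so the device is actually in triode.
In triode I_D = k_p[V_ov V_SD − ½ V_SD²] and I_D = (V_DD − V_SD)/R_D. Equating: 22.7 V_SD² − 20.07 V_SD + 1.8 = 0, giving V_SD = 0.101 V (the root below V_ov).
I_D = (1.8 − 0.101) / 25.8 = 0.0658 mA.

I_D = 0.0658 mA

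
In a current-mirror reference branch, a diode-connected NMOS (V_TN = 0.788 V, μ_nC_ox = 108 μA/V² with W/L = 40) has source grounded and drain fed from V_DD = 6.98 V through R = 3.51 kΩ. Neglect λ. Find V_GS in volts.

V_GS = 1.63 V

With gate tied to drain, V_GS = V_DS ≥ V_GS − V_TN, so the device is in saturation.
k_n = μ_nC_ox · (W/L) = 4.32 mA/V².
KCL at the drain: ½ k_n (V_GS − V_TN)² = (V_DD − V_GS)/R.
Let x = V_GS − 0.788. Then 7.58 x² + x − 6.192 = 0, giving x = 0.84 V (positive root), so V_GS = 1.63 V.
I_D = (V_DD − V_GS)/R = (6.98 − 1.63) / 3.51 = 1.52 mA.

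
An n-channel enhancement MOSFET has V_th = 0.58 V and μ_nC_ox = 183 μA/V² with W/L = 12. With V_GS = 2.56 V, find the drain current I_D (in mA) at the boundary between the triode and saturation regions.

I_D = 4.30 mA

At the boundary V_DS = V_ov = V_GS − V_th = 2.56 − 0.58 = 1.98 V.
k_n = μ_nC_ox · (W/L) = 2.196 mA/V².
I_D = ½ k_n V_ov² = 0.5 × 2.196 × 1.98² = 4.3 mA.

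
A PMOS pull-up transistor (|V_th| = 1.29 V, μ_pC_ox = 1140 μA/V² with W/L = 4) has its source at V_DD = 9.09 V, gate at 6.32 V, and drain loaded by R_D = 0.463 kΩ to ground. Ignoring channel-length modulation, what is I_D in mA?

V_SG = V_DD − V_G = 9.09 − 6.32 = 2.77 V, so V_ov = 2.77 − 1.29 = 1.48 V.
k_p = μ_pC_ox · (W/L) = 4.56 mA/V².
Assume saturation: I_D = ½ k_p V_ov² = 0.5 × 4.56 × 1.48² = 4.99 mA, giving V_SD = V_DD − I_D R_D = 9.09 − 4.99 × 0.463 = 6.78 V.
V_SD = 6.78 V ≥ V_ov = 1.48 V, confirming saturation.

I_D = 4.99 mA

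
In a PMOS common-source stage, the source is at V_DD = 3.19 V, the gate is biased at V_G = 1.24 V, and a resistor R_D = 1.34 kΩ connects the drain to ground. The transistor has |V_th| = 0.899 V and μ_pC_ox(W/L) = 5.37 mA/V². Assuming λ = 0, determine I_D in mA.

V_SG = V_DD − V_G = 3.19 − 1.24 = 1.95 V, so V_ov = 1.95 − 0.899 = 1.05 V.
Assume saturation: I_D = ½ k_p V_ov² = 0.5 × 5.37 × 1.05² = 2.97 mA, giving V_SD = V_DD − I_D R_D = 3.19 − 2.97 × 1.34 = -0.784 V.
But -0.784 V < V_ov = 1.05 V, so the device is actually in triode.
In triode I_D = k_p[V_ov V_SD − ½ V_SD²] and I_D = (V_DD − V_SD)/R_D. Equating: 3.6 V_SD² − 8.563 V_SD + 3.19 = 0, giving V_SD = 0.462 V (the root below V_ov).
I_D = (3.19 − 0.462) / 1.34 = 2.04 mA.

I_D = 2.04 mA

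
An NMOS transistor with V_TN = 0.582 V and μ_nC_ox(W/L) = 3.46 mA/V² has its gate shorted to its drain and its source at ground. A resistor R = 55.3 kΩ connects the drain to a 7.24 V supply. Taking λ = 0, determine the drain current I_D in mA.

I_D = 0.116 mA

With gate tied to drain, V_GS = V_DS ≥ V_GS − V_TN, so the device is in saturation.
KCL at the drain: ½ k_n (V_GS − V_TN)² = (V_DD − V_GS)/R.
Let x = V_GS − 0.582. Then 95.7 x² + x − 6.658 = 0, giving x = 0.259 V (positive root), so V_GS = 0.841 V.
I_D = (V_DD − V_GS)/R = (7.24 − 0.841) / 55.3 = 0.116 mA.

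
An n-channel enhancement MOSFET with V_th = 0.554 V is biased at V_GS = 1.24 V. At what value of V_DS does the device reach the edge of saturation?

V_DS,sat = 0.686 V

The boundary between triode and saturation is V_DS = V_GS − V_th = V_ov.
V_ov = 1.24 − 0.554 = 0.686 V.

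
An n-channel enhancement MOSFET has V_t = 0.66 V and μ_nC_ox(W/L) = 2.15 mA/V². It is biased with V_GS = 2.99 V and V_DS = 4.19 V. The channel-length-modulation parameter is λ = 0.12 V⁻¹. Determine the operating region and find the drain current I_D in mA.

Saturation; I_D = 8.77 mA

V_ov = V_GS − V_t = 2.99 − 0.66 = 2.33 V.
Since V_DS = 4.19 V ≥ V_ov = 2.33 V, the device is in saturation.
I_D = ½ k_n V_ov² (1 + λ V_DS) = 0.5 × 2.15 × 2.33² × (1 + 0.12 × 4.19) = 8.77 mA.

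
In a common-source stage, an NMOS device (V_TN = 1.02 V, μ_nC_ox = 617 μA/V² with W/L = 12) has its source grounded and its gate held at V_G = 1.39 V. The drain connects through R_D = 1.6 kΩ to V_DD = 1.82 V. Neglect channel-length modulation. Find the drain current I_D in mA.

V_GS = V_G = 1.39 V, so V_ov = 1.39 − 1.02 = 0.37 V.
k_n = μ_nC_ox · (W/L) = 7.404 mA/V².
Assume saturation: I_D = ½ k_n V_ov² = 0.5 × 7.404 × 0.37² = 0.507 mA, giving V_DS = V_DD − I_D R_D = 1.82 − 0.507 × 1.6 = 1.01 V.
V_DS = 1.01 V ≥ V_ov = 0.37 V, confirming saturation.

I_D = 0.507 mA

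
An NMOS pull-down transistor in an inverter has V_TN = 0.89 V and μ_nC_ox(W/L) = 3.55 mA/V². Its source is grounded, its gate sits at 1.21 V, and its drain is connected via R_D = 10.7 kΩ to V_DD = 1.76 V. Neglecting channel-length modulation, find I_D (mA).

I_D = 0.148 mA

V_GS = V_G = 1.21 V, so V_ov = 1.21 − 0.89 = 0.32 V.
Assume saturation: I_D = ½ k_n V_ov² = 0.5 × 3.55 × 0.32² = 0.182 mA, giving V_DS = V_DD − I_D R_D = 1.76 − 0.182 × 10.7 = -0.185 V.
But -0.185 V < V_ov = 0.32 V, so the device is actually in triode.
In triode I_D = k_n[V_ov V_DS − ½ V_DS²] and I_D = (V_DD − V_DS)/R_D. Equating: 19 V_DS² − 13.16 V_DS + 1.76 = 0, giving V_DS = 0.181 V (the root below V_ov).
I_D = (1.76 − 0.181) / 10.7 = 0.148 mA.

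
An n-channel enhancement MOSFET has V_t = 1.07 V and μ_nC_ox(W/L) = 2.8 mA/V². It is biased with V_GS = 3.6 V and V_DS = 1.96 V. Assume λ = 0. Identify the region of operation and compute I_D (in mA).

V_ov = V_GS − V_t = 3.6 − 1.07 = 2.53 V.
Since V_DS = 1.96 V < V_ov = 2.53 V, the device is in the triode region.
I_D = k_n [V_ov · V_DS − ½ V_DS²] = 2.8 × [2.53 × 1.96 − 0.5 × 1.96²] = 8.51 mA.

Triode; I_D = 8.51 mA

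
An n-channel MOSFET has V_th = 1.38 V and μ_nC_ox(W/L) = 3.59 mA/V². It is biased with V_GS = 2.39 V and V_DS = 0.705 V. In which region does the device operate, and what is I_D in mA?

Triode; I_D = 1.66 mA

V_ov = V_GS − V_th = 2.39 − 1.38 = 1.01 V.
Since V_DS = 0.705 V < V_ov = 1.01 V, the device is in the triode region.
I_D = k_n [V_ov · V_DS − ½ V_DS²] = 3.59 × [1.01 × 0.705 − 0.5 × 0.705²] = 1.66 mA.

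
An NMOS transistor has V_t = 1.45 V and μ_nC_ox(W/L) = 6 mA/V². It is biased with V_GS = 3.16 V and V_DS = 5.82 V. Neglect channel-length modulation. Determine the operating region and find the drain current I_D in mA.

Saturation; I_D = 8.77 mA

V_ov = V_GS − V_t = 3.16 − 1.45 = 1.71 V.
Since V_DS = 5.82 V ≥ V_ov = 1.71 V, the device is in saturation.
I_D = ½ k_n V_ov² = 0.5 × 6 × 1.71² = 8.77 mA.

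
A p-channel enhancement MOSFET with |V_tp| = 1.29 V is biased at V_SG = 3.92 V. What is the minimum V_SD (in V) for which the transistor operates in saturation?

V_SD,sat = 2.63 V

The boundary between triode and saturation is V_SD = V_SG − |V_tp| = V_ov.
V_ov = 3.92 − 1.29 = 2.63 V.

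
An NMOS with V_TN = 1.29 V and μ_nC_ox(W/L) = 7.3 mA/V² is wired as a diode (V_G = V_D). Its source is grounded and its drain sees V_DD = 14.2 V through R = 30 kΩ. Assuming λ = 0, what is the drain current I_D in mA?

With gate tied to drain, V_GS = V_DS ≥ V_GS − V_TN, so the device is in saturation.
KCL at the drain: ½ k_n (V_GS − V_TN)² = (V_DD − V_GS)/R.
Let x = V_GS − 1.29. Then 110 x² + x − 12.91 = 0, giving x = 0.339 V (positive root), so V_GS = 1.63 V.
I_D = (V_DD − V_GS)/R = (14.2 − 1.63) / 30 = 0.419 mA.

I_D = 0.419 mA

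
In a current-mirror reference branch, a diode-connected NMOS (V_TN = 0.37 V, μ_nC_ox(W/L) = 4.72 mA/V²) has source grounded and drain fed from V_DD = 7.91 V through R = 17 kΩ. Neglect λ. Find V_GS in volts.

V_GS = 0.791 V

With gate tied to drain, V_GS = V_DS ≥ V_GS − V_TN, so the device is in saturation.
KCL at the drain: ½ k_n (V_GS − V_TN)² = (V_DD − V_GS)/R.
Let x = V_GS − 0.37. Then 40.1 x² + x − 7.54 = 0, giving x = 0.421 V (positive root), so V_GS = 0.791 V.
I_D = (V_DD − V_GS)/R = (7.91 − 0.791) / 17 = 0.419 mA.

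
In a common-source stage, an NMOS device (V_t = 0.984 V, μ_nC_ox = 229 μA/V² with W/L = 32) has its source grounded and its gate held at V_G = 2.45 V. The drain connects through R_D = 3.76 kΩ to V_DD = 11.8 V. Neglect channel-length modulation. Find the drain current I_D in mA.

V_GS = V_G = 2.45 V, so V_ov = 2.45 − 0.984 = 1.47 V.
k_n = μ_nC_ox · (W/L) = 7.328 mA/V².
Assume saturation: I_D = ½ k_n V_ov² = 0.5 × 7.328 × 1.47² = 7.87 mA, giving V_DS = V_DD − I_D R_D = 11.8 − 7.87 × 3.76 = -17.8 V.
But -17.8 V < V_ov = 1.47 V, so the device is actually in triode.
In triode I_D = k_n[V_ov V_DS − ½ V_DS²] and I_D = (V_DD − V_DS)/R_D. Equating: 13.8 V_DS² − 41.39 V_DS + 11.8 = 0, giving V_DS = 0.319 V (the root below V_ov).
I_D = (11.8 − 0.319) / 3.76 = 3.05 mA.

I_D = 3.05 mA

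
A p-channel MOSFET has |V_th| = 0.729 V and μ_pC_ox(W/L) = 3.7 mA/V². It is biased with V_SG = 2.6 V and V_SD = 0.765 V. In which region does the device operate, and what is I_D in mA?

Triode; I_D = 4.21 mA

V_ov = V_SG − |V_th| = 2.6 − 0.729 = 1.87 V.
Since V_SD = 0.765 V < V_ov = 1.87 V, the device is in the triode region.
I_D = k_p [V_ov · V_SD − ½ V_SD²] = 3.7 × [1.87 × 0.765 − 0.5 × 0.765²] = 4.21 mA.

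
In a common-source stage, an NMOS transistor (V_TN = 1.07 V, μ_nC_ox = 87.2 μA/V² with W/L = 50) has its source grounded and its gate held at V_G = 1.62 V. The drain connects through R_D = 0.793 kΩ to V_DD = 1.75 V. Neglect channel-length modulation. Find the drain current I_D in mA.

V_GS = V_G = 1.62 V, so V_ov = 1.62 − 1.07 = 0.55 V.
k_n = μ_nC_ox · (W/L) = 4.36 mA/V².
Assume saturation: I_D = ½ k_n V_ov² = 0.5 × 4.36 × 0.55² = 0.659 mA, giving V_DS = V_DD − I_D R_D = 1.75 − 0.659 × 0.793 = 1.23 V.
V_DS = 1.23 V ≥ V_ov = 0.55 V, confirming saturation.

I_D = 0.659 mA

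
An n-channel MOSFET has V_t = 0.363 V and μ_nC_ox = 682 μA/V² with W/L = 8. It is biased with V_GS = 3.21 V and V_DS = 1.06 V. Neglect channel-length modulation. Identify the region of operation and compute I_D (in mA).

Triode; I_D = 13.4 mA

k_n = μ_nC_ox · (W/L) = 5.456 mA/V².
V_ov = V_GS − V_t = 3.21 − 0.363 = 2.85 V.
Since V_DS = 1.06 V < V_ov = 2.85 V, the device is in the triode region.
I_D = k_n [V_ov · V_DS − ½ V_DS²] = 5.456 × [2.85 × 1.06 − 0.5 × 1.06²] = 13.4 mA.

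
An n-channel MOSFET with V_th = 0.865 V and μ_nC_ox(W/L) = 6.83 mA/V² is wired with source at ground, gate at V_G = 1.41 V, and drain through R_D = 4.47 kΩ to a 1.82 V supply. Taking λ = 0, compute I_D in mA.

V_GS = V_G = 1.41 V, so V_ov = 1.41 − 0.865 = 0.545 V.
Assume saturation: I_D = ½ k_n V_ov² = 0.5 × 6.83 × 0.545² = 1.01 mA, giving V_DS = V_DD − I_D R_D = 1.82 − 1.01 × 4.47 = -2.71 V.
But -2.71 V < V_ov = 0.545 V, so the device is actually in triode.
In triode I_D = k_n[V_ov V_DS − ½ V_DS²] and I_D = (V_DD − V_DS)/R_D. Equating: 15.3 V_DS² − 17.64 V_DS + 1.82 = 0, giving V_DS = 0.115 V (the root below V_ov).
I_D = (1.82 − 0.115) / 4.47 = 0.382 mA.

I_D = 0.382 mA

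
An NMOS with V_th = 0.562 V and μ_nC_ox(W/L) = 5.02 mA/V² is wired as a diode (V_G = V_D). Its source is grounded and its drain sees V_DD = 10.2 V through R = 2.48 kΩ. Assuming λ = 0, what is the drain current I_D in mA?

With gate tied to drain, V_GS = V_DS ≥ V_GS − V_th, so the device is in saturation.
KCL at the drain: ½ k_n (V_GS − V_th)² = (V_DD − V_GS)/R.
Let x = V_GS − 0.562. Then 6.22 x² + x − 9.638 = 0, giving x = 1.17 V (positive root), so V_GS = 1.73 V.
I_D = (V_DD − V_GS)/R = (10.2 − 1.73) / 2.48 = 3.42 mA.

I_D = 3.42 mA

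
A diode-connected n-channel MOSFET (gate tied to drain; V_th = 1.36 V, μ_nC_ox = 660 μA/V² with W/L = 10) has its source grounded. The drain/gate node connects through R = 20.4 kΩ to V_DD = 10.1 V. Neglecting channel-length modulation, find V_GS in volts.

With gate tied to drain, V_GS = V_DS ≥ V_GS − V_th, so the device is in saturation.
k_n = μ_nC_ox · (W/L) = 6.6 mA/V².
KCL at the drain: ½ k_n (V_GS − V_th)² = (V_DD − V_GS)/R.
Let x = V_GS − 1.36. Then 67.3 x² + x − 8.74 = 0, giving x = 0.353 V (positive root), so V_GS = 1.71 V.
I_D = (V_DD − V_GS)/R = (10.1 − 1.71) / 20.4 = 0.411 mA.

V_GS = 1.71 V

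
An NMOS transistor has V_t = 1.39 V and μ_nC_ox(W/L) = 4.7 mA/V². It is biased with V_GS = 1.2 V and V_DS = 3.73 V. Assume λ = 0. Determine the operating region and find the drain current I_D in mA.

Cutoff; I_D = 0 mA

V_GS = 1.2 V < V_t = 1.39 V, so the transistor is in cutoff.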